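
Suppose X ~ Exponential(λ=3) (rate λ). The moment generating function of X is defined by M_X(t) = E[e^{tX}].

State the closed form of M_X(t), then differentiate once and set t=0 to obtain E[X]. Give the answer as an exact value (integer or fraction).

E[X] = D[M](0) = 1/3

M_X(t) = 3/(3 - t)
D[M](t) = 3/(t^2 - 6*t + 9)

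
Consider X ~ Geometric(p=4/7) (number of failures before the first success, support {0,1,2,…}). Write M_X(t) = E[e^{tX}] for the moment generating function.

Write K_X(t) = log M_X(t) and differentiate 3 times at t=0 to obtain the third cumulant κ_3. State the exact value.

M_X(t) = 4/(7*(1 - 3*e^(t)/7))
K_X(t) = log M_X(t) = -log(1 - 3*e^(t)/7) - log(7) + 2*log(2)
K^(3)(t) = (-63*e^(2*t) - 147*e^(t))/(27*e^(3*t) - 189*e^(2*t) + 441*e^(t) - 343)

κ_3 = K^(3)(0) = 105/32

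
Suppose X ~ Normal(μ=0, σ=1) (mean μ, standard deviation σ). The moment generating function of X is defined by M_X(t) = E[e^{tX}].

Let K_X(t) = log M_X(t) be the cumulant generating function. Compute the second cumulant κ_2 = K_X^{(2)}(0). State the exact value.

κ_2 = K′′(0) = 1

M_X(t) = e^(t^2/2)
K_X(t) = log M_X(t) = t^2/2
K′(t) = t
K′′(t) = 1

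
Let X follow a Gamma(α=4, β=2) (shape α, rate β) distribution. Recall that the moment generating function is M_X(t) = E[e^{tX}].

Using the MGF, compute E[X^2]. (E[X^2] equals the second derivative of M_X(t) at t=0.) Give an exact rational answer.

M_X(t) = 16/(2 - t)^4
D^2[M](t) = 320/(t^6 - 12*t^5 + 60*t^4 - 160*t^3 + 240*t^2 - 192*t + 64)

E[X^2] = D^2[M](0) = 5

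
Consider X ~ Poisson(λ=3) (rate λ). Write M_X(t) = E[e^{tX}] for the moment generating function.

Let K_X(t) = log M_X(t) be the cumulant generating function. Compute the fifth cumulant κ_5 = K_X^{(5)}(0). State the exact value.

κ_5 = d^5K/dt^5 |_{t=0} = 3

M_X(t) = e^(3*e^(t) - 3)
K_X(t) = log M_X(t) = 3*e^(t) - 3
dK/dt = 3*e^(t)
d^2K/dt^2 = 3*e^(t)
d^3K/dt^3 = 3*e^(t)
d^4K/dt^4 = 3*e^(t)
d^5K/dt^5 = 3*e^(t)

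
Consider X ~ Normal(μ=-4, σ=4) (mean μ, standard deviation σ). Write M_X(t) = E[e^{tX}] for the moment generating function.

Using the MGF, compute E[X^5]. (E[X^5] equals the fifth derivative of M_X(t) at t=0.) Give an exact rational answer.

E[X^5] = M^(5)(0) = -26624

M_X(t) = e^(8*t^2 - 4*t)
M^(5)(t) = (1048576*t^5*e^(8*t^2) - 1310720*t^4*e^(8*t^2) + 1310720*t^3*e^(8*t^2) - 655360*t^2*e^(8*t^2) + 204800*t*e^(8*t^2) - 26624*e^(8*t^2))*e^(-4*t)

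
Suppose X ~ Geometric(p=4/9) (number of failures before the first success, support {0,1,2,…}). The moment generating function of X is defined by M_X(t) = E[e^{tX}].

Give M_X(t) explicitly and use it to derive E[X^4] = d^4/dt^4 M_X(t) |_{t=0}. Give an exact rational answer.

E[X^4] = M^(4)(0) = 4865/32

M_X(t) = 4/(9*(1 - 5*e^(t)/9))
M^(4)(t) = (-2500*e^(4*t) - 49500*e^(3*t) - 89100*e^(2*t) - 14580*e^(t))/(3125*e^(5*t) - 28125*e^(4*t) + 101250*e^(3*t) - 182250*e^(2*t) + 164025*e^(t) - 59049)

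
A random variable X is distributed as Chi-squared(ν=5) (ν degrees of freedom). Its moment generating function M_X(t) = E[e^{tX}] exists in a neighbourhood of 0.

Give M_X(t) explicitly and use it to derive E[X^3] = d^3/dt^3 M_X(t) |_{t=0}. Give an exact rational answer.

E[X^3] = d^3M/dt^3 |_{t=0} = 315

M_X(t) = (1 - 2*t)^(-5/2)
dM/dt = -5/(8*t^3*√(1 - 2*t) - 12*t^2*√(1 - 2*t) + 6*t*√(1 - 2*t) - √(1 - 2*t))
d^2M/dt^2 = 35/(16*t^4*√(1 - 2*t) - 32*t^3*√(1 - 2*t) + 24*t^2*√(1 - 2*t) - 8*t*√(1 - 2*t) + √(1 - 2*t))
d^3M/dt^3 = -315/(32*t^5*√(1 - 2*t) - 80*t^4*√(1 - 2*t) + 80*t^3*√(1 - 2*t) - 40*t^2*√(1 - 2*t) + 10*t*√(1 - 2*t) - √(1 - 2*t))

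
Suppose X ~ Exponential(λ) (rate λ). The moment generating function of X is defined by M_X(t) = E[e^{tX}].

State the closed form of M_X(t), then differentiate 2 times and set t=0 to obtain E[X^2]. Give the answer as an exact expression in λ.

E[X^2] = d^2M/dt^2 |_{t=0} = 2/λ^2

M_X(t) = λ/(λ - t)
dM/dt = λ/(λ^2 - 2*λ*t + t^2)
d^2M/dt^2 = -2*λ/(-λ^3 + 3*λ^2*t - 3*λ*t^2 + t^3)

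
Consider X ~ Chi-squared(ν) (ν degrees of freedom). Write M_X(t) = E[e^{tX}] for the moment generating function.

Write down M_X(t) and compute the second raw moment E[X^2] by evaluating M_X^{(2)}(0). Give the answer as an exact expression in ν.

M_X(t) = (1 - 2*t)^(-ν/2)
D^2[M](t) = (ν^2 + 2*ν)/(4*t^2*(1 - 2*t)^(ν/2) - 4*t*(1 - 2*t)^(ν/2) + (1 - 2*t)^(ν/2))

E[X^2] = D^2[M](0) = ν*(ν + 2)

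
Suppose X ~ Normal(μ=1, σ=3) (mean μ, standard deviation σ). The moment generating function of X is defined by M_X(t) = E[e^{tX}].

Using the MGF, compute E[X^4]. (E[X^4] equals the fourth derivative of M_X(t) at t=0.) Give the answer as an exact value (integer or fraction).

E[X^4] = d^4M/dt^4 |_{t=0} = 298

M_X(t) = e^(9*t^2/2 + t)
dM/dt = 9*t*e^(t)*e^(9*t^2/2) + e^(t)*e^(9*t^2/2)
d^2M/dt^2 = 81*t^2*e^(t)*e^(9*t^2/2) + 18*t*e^(t)*e^(9*t^2/2) + 10*e^(t)*e^(9*t^2/2)
d^3M/dt^3 = 729*t^3*e^(t)*e^(9*t^2/2) + 243*t^2*e^(t)*e^(9*t^2/2) + 270*t*e^(t)*e^(9*t^2/2) + 28*e^(t)*e^(9*t^2/2)
d^4M/dt^4 = 6561*t^4*e^(t)*e^(9*t^2/2) + 2916*t^3*e^(t)*e^(9*t^2/2) + 4860*t^2*e^(t)*e^(9*t^2/2) + 1008*t*e^(t)*e^(9*t^2/2) + 298*e^(t)*e^(9*t^2/2)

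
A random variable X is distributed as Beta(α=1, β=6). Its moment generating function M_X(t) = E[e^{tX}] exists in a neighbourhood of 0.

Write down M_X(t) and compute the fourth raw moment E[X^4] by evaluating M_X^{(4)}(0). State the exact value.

E[X^4] = d^4M/dt^4 |_{t=0} = 1/210

M_X(t) = ₁F₁(1; 7; t)
dM/dt = ₁F₁(2; 8; t)/7
d^2M/dt^2 = ₁F₁(3; 9; t)/28
d^3M/dt^3 = ₁F₁(4; 10; t)/84
d^4M/dt^4 = ₁F₁(5; 11; t)/210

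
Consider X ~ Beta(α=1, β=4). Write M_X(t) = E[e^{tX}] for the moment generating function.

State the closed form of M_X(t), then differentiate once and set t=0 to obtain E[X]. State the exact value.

E[X] = D[M](0) = 1/5

M_X(t) = ₁F₁(1; 5; t)
D[M](t) = ₁F₁(2; 6; t)/5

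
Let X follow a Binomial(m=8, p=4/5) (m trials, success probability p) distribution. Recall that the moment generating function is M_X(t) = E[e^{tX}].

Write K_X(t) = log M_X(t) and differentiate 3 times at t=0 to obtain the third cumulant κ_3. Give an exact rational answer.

M_X(t) = (4*e^(t)/5 + 1/5)^8
K_X(t) = log M_X(t) = 8*log(4*e^(t)/5 + 1/5)
K′(t) = 32*e^(t)/(4*e^(t) + 1)
K′′(t) = 32*e^(t)/(16*e^(2*t) + 8*e^(t) + 1)
K′′′(t) = (-128*e^(2*t) + 32*e^(t))/(64*e^(3*t) + 48*e^(2*t) + 12*e^(t) + 1)

κ_3 = K′′′(0) = -96/125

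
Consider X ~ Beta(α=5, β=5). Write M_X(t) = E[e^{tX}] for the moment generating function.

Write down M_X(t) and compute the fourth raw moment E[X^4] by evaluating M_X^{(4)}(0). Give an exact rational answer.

E[X^4] = M^(4)(0) = 14/143

M_X(t) = ₁F₁(5; 10; t)
M^(4)(t) = 14*₁F₁(9; 14; t)/143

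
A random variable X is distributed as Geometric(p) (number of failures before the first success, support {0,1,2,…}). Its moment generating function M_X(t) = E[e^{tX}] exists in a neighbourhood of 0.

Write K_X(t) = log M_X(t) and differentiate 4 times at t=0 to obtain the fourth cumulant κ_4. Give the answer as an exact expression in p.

M_X(t) = p/(-(1 - p)*e^(t) + 1)
K_X(t) = log M_X(t) = log(p) - log(-(1 - p)*e^(t) + 1)
K′(t) = (-p*e^(t) + e^(t))/(p*e^(t) - e^(t) + 1)
K′′(t) = (-p*e^(t) + e^(t))/(p^2*e^(2*t) - 2*p*e^(2*t) + 2*p*e^(t) + e^(2*t) - 2*e^(t) + 1)

κ_4 = K′′′′(0) = (-p^3 + 7*p^2 - 12*p + 6)/p^4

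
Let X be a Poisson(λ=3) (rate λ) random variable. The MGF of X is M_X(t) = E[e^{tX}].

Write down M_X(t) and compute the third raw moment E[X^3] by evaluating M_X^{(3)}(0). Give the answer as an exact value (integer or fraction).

M_X(t) = e^(3*e^(t) - 3)
M^(3)(t) = (27*e^(3*t)*e^(3*e^(t)) + 27*e^(2*t)*e^(3*e^(t)) + 3*e^(t)*e^(3*e^(t)))*e^(-3)

E[X^3] = M^(3)(0) = 57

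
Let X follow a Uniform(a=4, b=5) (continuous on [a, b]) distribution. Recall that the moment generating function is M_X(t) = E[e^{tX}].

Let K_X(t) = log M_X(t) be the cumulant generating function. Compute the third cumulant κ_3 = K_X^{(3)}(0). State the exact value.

κ_3 = d^3K/dt^3 |_{t=0} = 0

M_X(t) = (e^(5*t) - e^(4*t))/t
K_X(t) = log M_X(t) = -log(t) + log(e^(5*t) - e^(4*t))
dK/dt = (5*t*e^(t) - 4*t - e^(t) + 1)/(t*e^(t) - t)
d^2K/dt^2 = (-t^2*e^(t) + e^(2*t) - 2*e^(t) + 1)/(t^2*e^(2*t) - 2*t^2*e^(t) + t^2)
d^3K/dt^3 = (t^3*e^(2*t) + t^3*e^(t) - 2*e^(3*t) + 6*e^(2*t) - 6*e^(t) + 2)/(t^3*e^(3*t) - 3*t^3*e^(2*t) + 3*t^3*e^(t) - t^3)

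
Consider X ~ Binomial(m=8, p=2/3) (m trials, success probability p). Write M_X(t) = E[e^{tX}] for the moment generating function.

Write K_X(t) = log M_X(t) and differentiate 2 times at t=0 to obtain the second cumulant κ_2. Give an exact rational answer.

κ_2 = K′′(0) = 16/9

M_X(t) = (2*e^(t)/3 + 1/3)^8
K_X(t) = log M_X(t) = 8*log(2*e^(t)/3 + 1/3)
K′(t) = 16*e^(t)/(2*e^(t) + 1)
K′′(t) = 16*e^(t)/(4*e^(2*t) + 4*e^(t) + 1)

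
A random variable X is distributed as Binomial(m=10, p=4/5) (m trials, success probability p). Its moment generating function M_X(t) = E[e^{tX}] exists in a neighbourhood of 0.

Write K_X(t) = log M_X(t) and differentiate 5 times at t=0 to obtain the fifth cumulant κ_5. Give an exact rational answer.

κ_5 = d^5K/dt^5 |_{t=0} = 552/625

M_X(t) = (4*e^(t)/5 + 1/5)^10
K_X(t) = log M_X(t) = 10*log(4*e^(t)/5 + 1/5)
dK/dt = 40*e^(t)/(4*e^(t) + 1)
d^2K/dt^2 = 40*e^(t)/(16*e^(2*t) + 8*e^(t) + 1)
d^3K/dt^3 = (-160*e^(2*t) + 40*e^(t))/(64*e^(3*t) + 48*e^(2*t) + 12*e^(t) + 1)
d^4K/dt^4 = (640*e^(3*t) - 640*e^(2*t) + 40*e^(t))/(256*e^(4*t) + 256*e^(3*t) + 96*e^(2*t) + 16*e^(t) + 1)
d^5K/dt^5 = (-2560*e^(4*t) + 7040*e^(3*t) - 1760*e^(2*t) + 40*e^(t))/(1024*e^(5*t) + 1280*e^(4*t) + 640*e^(3*t) + 160*e^(2*t) + 20*e^(t) + 1)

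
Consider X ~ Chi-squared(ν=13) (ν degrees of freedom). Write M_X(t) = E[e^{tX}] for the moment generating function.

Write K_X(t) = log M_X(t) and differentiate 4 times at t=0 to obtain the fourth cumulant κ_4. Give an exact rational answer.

M_X(t) = (1 - 2*t)^(-13/2)
K_X(t) = log M_X(t) = -13*log(1 - 2*t)/2
K′(t) = -13/(2*t - 1)
K′′(t) = 26/(4*t^2 - 4*t + 1)
K′′′(t) = -104/(8*t^3 - 12*t^2 + 6*t - 1)
K′′′′(t) = 624/(16*t^4 - 32*t^3 + 24*t^2 - 8*t + 1)

κ_4 = K′′′′(0) = 624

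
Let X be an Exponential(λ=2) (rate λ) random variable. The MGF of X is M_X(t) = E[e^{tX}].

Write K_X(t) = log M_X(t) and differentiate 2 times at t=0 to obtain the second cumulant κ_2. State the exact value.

M_X(t) = 2/(2 - t)
K_X(t) = log M_X(t) = -log(2 - t) + log(2)
K^(2)(t) = 1/(t^2 - 4*t + 4)

κ_2 = K^(2)(0) = 1/4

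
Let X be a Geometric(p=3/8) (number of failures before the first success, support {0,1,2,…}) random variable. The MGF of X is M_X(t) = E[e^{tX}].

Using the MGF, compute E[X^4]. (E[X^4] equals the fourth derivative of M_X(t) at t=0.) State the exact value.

E[X^4] = d^4M/dt^4 |_{t=0} = 10595/27

M_X(t) = 3/(8*(1 - 5*e^(t)/8))
dM/dt = 15*e^(t)/(25*e^(2*t) - 80*e^(t) + 64)
d^2M/dt^2 = (-75*e^(2*t) - 120*e^(t))/(125*e^(3*t) - 600*e^(2*t) + 960*e^(t) - 512)
d^3M/dt^3 = (375*e^(3*t) + 2400*e^(2*t) + 960*e^(t))/(625*e^(4*t) - 4000*e^(3*t) + 9600*e^(2*t) - 10240*e^(t) + 4096)
d^4M/dt^4 = (-1875*e^(4*t) - 33000*e^(3*t) - 52800*e^(2*t) - 7680*e^(t))/(3125*e^(5*t) - 25000*e^(4*t) + 80000*e^(3*t) - 128000*e^(2*t) + 102400*e^(t) - 32768)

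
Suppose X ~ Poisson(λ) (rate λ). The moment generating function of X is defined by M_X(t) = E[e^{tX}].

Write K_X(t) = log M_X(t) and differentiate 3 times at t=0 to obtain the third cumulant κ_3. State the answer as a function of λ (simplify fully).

κ_3 = K′′′(0) = λ

M_X(t) = e^(λ*(e^(t) - 1))
K_X(t) = log M_X(t) = λ*(e^(t) - 1)
K′(t) = λ*e^(t)
K′′(t) = λ*e^(t)
K′′′(t) = λ*e^(t)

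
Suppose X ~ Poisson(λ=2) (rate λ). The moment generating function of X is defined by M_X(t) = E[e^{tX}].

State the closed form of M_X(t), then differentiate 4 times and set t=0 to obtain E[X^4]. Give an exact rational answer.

E[X^4] = M^(4)(0) = 94

M_X(t) = e^(2*e^(t) - 2)
M^(4)(t) = (16*e^(4*t)*e^(2*e^(t)) + 48*e^(3*t)*e^(2*e^(t)) + 28*e^(2*t)*e^(2*e^(t)) + 2*e^(t)*e^(2*e^(t)))*e^(-2)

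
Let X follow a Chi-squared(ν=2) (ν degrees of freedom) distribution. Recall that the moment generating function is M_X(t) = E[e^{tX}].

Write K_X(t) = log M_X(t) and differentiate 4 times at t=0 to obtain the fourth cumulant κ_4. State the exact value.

M_X(t) = 1/(1 - 2*t)
K_X(t) = log M_X(t) = -log(1 - 2*t)
dK/dt = -2/(2*t - 1)
d^2K/dt^2 = 4/(4*t^2 - 4*t + 1)
d^3K/dt^3 = -16/(8*t^3 - 12*t^2 + 6*t - 1)
d^4K/dt^4 = 96/(16*t^4 - 32*t^3 + 24*t^2 - 8*t + 1)

κ_4 = d^4K/dt^4 |_{t=0} = 96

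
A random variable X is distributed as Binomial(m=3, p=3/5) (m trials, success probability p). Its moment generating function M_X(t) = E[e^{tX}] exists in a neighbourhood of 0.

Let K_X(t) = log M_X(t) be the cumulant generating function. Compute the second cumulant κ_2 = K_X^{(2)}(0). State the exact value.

κ_2 = D^2[K](0) = 18/25

M_X(t) = (3*e^(t)/5 + 2/5)^3
K_X(t) = log M_X(t) = 3*log(3*e^(t)/5 + 2/5)
D^2[K](t) = 18*e^(t)/(9*e^(2*t) + 12*e^(t) + 4)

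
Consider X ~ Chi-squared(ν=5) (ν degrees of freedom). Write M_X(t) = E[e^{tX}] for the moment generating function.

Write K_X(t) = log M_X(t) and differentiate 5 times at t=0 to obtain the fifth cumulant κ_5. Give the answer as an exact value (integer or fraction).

M_X(t) = (1 - 2*t)^(-5/2)
K_X(t) = log M_X(t) = -5*log(1 - 2*t)/2
dK/dt = -5/(2*t - 1)
d^2K/dt^2 = 10/(4*t^2 - 4*t + 1)
d^3K/dt^3 = -40/(8*t^3 - 12*t^2 + 6*t - 1)
d^4K/dt^4 = 240/(16*t^4 - 32*t^3 + 24*t^2 - 8*t + 1)
d^5K/dt^5 = -1920/(32*t^5 - 80*t^4 + 80*t^3 - 40*t^2 + 10*t - 1)

κ_5 = d^5K/dt^5 |_{t=0} = 1920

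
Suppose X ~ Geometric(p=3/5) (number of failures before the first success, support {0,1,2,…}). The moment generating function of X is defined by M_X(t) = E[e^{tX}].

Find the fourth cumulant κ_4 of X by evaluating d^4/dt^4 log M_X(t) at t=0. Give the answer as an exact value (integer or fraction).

M_X(t) = 3/(5*(1 - 2*e^(t)/5))
K_X(t) = log M_X(t) = -log(1 - 2*e^(t)/5) - log(5) + log(3)
D^4[K](t) = (40*e^(3*t) + 400*e^(2*t) + 250*e^(t))/(16*e^(4*t) - 160*e^(3*t) + 600*e^(2*t) - 1000*e^(t) + 625)

κ_4 = D^4[K](0) = 230/27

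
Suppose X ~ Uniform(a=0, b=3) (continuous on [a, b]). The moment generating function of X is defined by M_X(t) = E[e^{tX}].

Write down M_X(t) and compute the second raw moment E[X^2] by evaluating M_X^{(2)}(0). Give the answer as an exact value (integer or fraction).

M_X(t) = (e^(3*t) - 1)/(3*t)
dM/dt = (3*t*e^(3*t) - e^(3*t) + 1)/(3*t^2)
d^2M/dt^2 = (9*t^2*e^(3*t) - 6*t*e^(3*t) + 2*e^(3*t) - 2)/(3*t^3)

E[X^2] = d^2M/dt^2 |_{t=0} = 3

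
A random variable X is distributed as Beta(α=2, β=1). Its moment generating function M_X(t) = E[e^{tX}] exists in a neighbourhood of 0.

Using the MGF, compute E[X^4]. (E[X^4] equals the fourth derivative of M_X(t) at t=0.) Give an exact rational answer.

M_X(t) = ₁F₁(2; 3; t)
M′(t) = 2*₁F₁(3; 4; t)/3
M′′(t) = ₁F₁(4; 5; t)/2
M′′′(t) = 2*₁F₁(5; 6; t)/5
M′′′′(t) = ₁F₁(6; 7; t)/3

E[X^4] = M′′′′(0) = 1/3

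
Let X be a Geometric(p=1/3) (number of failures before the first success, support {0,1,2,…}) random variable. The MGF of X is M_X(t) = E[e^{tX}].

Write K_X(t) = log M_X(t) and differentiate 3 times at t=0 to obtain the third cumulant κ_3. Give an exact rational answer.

M_X(t) = 1/(3*(1 - 2*e^(t)/3))
K_X(t) = log M_X(t) = -log(1 - 2*e^(t)/3) - log(3)
K′(t) = -2*e^(t)/(2*e^(t) - 3)
K′′(t) = 6*e^(t)/(4*e^(2*t) - 12*e^(t) + 9)
K′′′(t) = (-12*e^(2*t) - 18*e^(t))/(8*e^(3*t) - 36*e^(2*t) + 54*e^(t) - 27)

κ_3 = K′′′(0) = 30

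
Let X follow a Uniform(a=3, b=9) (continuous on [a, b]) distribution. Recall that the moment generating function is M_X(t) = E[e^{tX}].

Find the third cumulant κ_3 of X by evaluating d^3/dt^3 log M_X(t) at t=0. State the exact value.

κ_3 = K^(3)(0) = 0

M_X(t) = (e^(9*t) - e^(3*t))/(6*t)
K_X(t) = log M_X(t) = -log(t) + log(e^(9*t) - e^(3*t)) - log(6)
K^(3)(t) = (216*t^3*e^(12*t) + 216*t^3*e^(6*t) - 2*e^(18*t) + 6*e^(12*t) - 6*e^(6*t) + 2)/(t^3*e^(18*t) - 3*t^3*e^(12*t) + 3*t^3*e^(6*t) - t^3)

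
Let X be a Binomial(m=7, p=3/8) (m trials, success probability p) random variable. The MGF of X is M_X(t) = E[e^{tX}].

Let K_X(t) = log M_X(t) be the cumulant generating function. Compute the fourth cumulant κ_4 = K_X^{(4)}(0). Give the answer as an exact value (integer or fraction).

κ_4 = K′′′′(0) = -1365/2048

M_X(t) = (3*e^(t)/8 + 5/8)^7
K_X(t) = log M_X(t) = 7*log(3*e^(t)/8 + 5/8)
K′(t) = 21*e^(t)/(3*e^(t) + 5)
K′′(t) = 105*e^(t)/(9*e^(2*t) + 30*e^(t) + 25)
K′′′(t) = (-315*e^(2*t) + 525*e^(t))/(27*e^(3*t) + 135*e^(2*t) + 225*e^(t) + 125)
K′′′′(t) = (945*e^(3*t) - 6300*e^(2*t) + 2625*e^(t))/(81*e^(4*t) + 540*e^(3*t) + 1350*e^(2*t) + 1500*e^(t) + 625)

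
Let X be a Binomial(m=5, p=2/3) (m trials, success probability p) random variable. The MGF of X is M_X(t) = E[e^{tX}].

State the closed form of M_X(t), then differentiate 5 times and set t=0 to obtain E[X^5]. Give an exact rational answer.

E[X^5] = D^5[M](0) = 67550/81

M_X(t) = (2*e^(t)/3 + 1/3)^5
D^5[M](t) = 100000*e^(5*t)/243 + 81920*e^(4*t)/243 + 80*e^(3*t) + 1280*e^(2*t)/243 + 10*e^(t)/243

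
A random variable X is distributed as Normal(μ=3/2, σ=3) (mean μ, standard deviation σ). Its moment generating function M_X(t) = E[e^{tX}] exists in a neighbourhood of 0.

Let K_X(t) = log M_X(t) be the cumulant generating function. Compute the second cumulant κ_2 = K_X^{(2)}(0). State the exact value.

M_X(t) = e^(9*t^2/2 + 3*t/2)
K_X(t) = log M_X(t) = 9*t^2/2 + 3*t/2
K^(2)(t) = 9

κ_2 = K^(2)(0) = 9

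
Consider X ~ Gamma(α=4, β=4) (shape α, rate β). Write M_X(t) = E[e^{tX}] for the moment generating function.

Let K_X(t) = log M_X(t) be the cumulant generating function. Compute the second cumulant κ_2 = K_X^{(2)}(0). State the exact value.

M_X(t) = 256/(4 - t)^4
K_X(t) = log M_X(t) = -4*log(4 - t) + 8*log(2)
D^2[K](t) = 4/(t^2 - 8*t + 16)

κ_2 = D^2[K](0) = 1/4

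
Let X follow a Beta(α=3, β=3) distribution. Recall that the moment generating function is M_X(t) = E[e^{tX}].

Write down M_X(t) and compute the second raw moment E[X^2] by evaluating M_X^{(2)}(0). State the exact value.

M_X(t) = ₁F₁(3; 6; t)
M′(t) = ₁F₁(4; 7; t)/2
M′′(t) = 2*₁F₁(5; 8; t)/7

E[X^2] = M′′(0) = 2/7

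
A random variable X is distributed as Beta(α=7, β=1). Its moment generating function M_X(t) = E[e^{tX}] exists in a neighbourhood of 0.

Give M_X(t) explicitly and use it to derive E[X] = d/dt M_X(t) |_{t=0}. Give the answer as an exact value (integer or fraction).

E[X] = M′(0) = 7/8

M_X(t) = ₁F₁(7; 8; t)
M′(t) = 7*₁F₁(8; 9; t)/8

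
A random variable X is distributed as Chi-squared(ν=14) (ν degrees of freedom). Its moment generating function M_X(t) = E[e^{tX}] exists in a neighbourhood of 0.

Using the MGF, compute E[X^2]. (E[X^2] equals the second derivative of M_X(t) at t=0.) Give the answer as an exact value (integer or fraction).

E[X^2] = M^(2)(0) = 224

M_X(t) = (1 - 2*t)^(-7)
M^(2)(t) = -224/(512*t^9 - 2304*t^8 + 4608*t^7 - 5376*t^6 + 4032*t^5 - 2016*t^4 + 672*t^3 - 144*t^2 + 18*t - 1)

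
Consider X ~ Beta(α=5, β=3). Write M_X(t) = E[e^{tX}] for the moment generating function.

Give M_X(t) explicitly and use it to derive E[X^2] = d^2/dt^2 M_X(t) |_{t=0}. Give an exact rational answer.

M_X(t) = ₁F₁(5; 8; t)
M′(t) = 5*₁F₁(6; 9; t)/8
M′′(t) = 5*₁F₁(7; 10; t)/12

E[X^2] = M′′(0) = 5/12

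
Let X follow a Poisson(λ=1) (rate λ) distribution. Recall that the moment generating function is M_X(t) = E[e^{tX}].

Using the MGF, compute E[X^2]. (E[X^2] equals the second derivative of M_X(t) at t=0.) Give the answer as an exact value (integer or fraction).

E[X^2] = M′′(0) = 2

M_X(t) = e^(e^(t) - 1)
M′(t) = e^(-1)*e^(t)*e^(e^(t))
M′′(t) = (e^(2*t)*e^(e^(t)) + e^(t)*e^(e^(t)))*e^(-1)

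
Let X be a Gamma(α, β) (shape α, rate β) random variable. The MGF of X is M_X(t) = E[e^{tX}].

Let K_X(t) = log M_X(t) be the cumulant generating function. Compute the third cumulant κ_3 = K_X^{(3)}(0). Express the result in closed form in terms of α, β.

M_X(t) = (β/(β - t))^α
K_X(t) = log M_X(t) = α*(log(β) - log(β - t))
dK/dt = -α/(-β + t)
d^2K/dt^2 = α/(β^2 - 2*β*t + t^2)
d^3K/dt^3 = -2*α/(-β^3 + 3*β^2*t - 3*β*t^2 + t^3)

κ_3 = d^3K/dt^3 |_{t=0} = 2*α/β^3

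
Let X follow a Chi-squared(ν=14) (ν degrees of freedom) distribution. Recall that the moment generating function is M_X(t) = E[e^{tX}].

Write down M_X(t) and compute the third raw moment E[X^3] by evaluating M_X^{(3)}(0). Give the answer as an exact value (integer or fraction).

M_X(t) = (1 - 2*t)^(-7)
M′(t) = 14/(256*t^8 - 1024*t^7 + 1792*t^6 - 1792*t^5 + 1120*t^4 - 448*t^3 + 112*t^2 - 16*t + 1)
M′′(t) = -224/(512*t^9 - 2304*t^8 + 4608*t^7 - 5376*t^6 + 4032*t^5 - 2016*t^4 + 672*t^3 - 144*t^2 + 18*t - 1)
M′′′(t) = 4032/(1024*t^10 - 5120*t^9 + 11520*t^8 - 15360*t^7 + 13440*t^6 - 8064*t^5 + 3360*t^4 - 960*t^3 + 180*t^2 - 20*t + 1)

E[X^3] = M′′′(0) = 4032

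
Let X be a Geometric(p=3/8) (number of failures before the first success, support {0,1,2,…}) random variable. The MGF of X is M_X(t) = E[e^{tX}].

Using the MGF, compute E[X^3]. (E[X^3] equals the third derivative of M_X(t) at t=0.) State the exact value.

E[X^3] = M^(3)(0) = 415/9

M_X(t) = 3/(8*(1 - 5*e^(t)/8))
M^(3)(t) = (375*e^(3*t) + 2400*e^(2*t) + 960*e^(t))/(625*e^(4*t) - 4000*e^(3*t) + 9600*e^(2*t) - 10240*e^(t) + 4096)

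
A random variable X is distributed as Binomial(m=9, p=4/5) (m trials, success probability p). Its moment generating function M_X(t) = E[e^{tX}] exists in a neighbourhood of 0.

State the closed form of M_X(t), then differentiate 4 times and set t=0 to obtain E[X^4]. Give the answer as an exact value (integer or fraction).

E[X^4] = M′′′′(0) = 1947924/625

M_X(t) = (4*e^(t)/5 + 1/5)^9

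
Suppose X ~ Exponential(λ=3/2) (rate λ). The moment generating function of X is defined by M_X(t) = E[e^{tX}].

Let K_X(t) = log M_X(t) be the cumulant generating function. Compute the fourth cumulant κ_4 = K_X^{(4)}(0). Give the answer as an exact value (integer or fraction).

M_X(t) = 3/(2*(3/2 - t))
K_X(t) = log M_X(t) = -log(3/2 - t) - log(2) + log(3)
D^4[K](t) = 96/(16*t^4 - 96*t^3 + 216*t^2 - 216*t + 81)

κ_4 = D^4[K](0) = 32/27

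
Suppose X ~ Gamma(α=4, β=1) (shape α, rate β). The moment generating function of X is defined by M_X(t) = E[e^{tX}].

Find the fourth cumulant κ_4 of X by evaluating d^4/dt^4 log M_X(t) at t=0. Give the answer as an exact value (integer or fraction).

κ_4 = d^4K/dt^4 |_{t=0} = 24

M_X(t) = (1 - t)^(-4)
K_X(t) = log M_X(t) = -4*log(1 - t)
dK/dt = -4/(t - 1)
d^2K/dt^2 = 4/(t^2 - 2*t + 1)
d^3K/dt^3 = -8/(t^3 - 3*t^2 + 3*t - 1)
d^4K/dt^4 = 24/(t^4 - 4*t^3 + 6*t^2 - 4*t + 1)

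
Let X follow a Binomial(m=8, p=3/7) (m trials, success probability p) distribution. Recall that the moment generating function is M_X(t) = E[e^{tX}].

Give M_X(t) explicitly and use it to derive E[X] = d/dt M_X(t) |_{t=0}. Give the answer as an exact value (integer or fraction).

E[X] = M′(0) = 24/7

M_X(t) = (3*e^(t)/7 + 4/7)^8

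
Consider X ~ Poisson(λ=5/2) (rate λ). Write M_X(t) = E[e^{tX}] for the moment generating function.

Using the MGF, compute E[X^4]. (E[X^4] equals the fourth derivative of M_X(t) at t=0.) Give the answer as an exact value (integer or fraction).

E[X^4] = M′′′′(0) = 2865/16

M_X(t) = e^(5*e^(t)/2 - 5/2)
M′(t) = 5*e^(-5/2)*e^(t)*e^(5*e^(t)/2)/2
M′′(t) = (25*e^(2*t)*e^(5*e^(t)/2) + 10*e^(t)*e^(5*e^(t)/2))*e^(-5/2)/4
M′′′(t) = (125*e^(3*t)*e^(5*e^(t)/2) + 150*e^(2*t)*e^(5*e^(t)/2) + 20*e^(t)*e^(5*e^(t)/2))*e^(-5/2)/8
M′′′′(t) = (625*e^(4*t)*e^(5*e^(t)/2) + 1500*e^(3*t)*e^(5*e^(t)/2) + 700*e^(2*t)*e^(5*e^(t)/2) + 40*e^(t)*e^(5*e^(t)/2))*e^(-5/2)/16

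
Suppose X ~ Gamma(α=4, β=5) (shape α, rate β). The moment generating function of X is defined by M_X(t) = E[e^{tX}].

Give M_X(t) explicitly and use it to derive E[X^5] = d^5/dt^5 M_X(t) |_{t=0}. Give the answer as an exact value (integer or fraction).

E[X^5] = d^5M/dt^5 |_{t=0} = 1344/625

M_X(t) = 625/(5 - t)^4
dM/dt = -2500/(t^5 - 25*t^4 + 250*t^3 - 1250*t^2 + 3125*t - 3125)
d^2M/dt^2 = 12500/(t^6 - 30*t^5 + 375*t^4 - 2500*t^3 + 9375*t^2 - 18750*t + 15625)
d^3M/dt^3 = -75000/(t^7 - 35*t^6 + 525*t^5 - 4375*t^4 + 21875*t^3 - 65625*t^2 + 109375*t - 78125)
d^4M/dt^4 = 525000/(t^8 - 40*t^7 + 700*t^6 - 7000*t^5 + 43750*t^4 - 175000*t^3 + 437500*t^2 - 625000*t + 390625)
d^5M/dt^5 = -4200000/(t^9 - 45*t^8 + 900*t^7 - 10500*t^6 + 78750*t^5 - 393750*t^4 + 1312500*t^3 - 2812500*t^2 + 3515625*t - 1953125)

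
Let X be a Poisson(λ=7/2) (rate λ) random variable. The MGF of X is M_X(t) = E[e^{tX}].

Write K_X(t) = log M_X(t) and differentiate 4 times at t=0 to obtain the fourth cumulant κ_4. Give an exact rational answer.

M_X(t) = e^(7*e^(t)/2 - 7/2)
K_X(t) = log M_X(t) = 7*e^(t)/2 - 7/2
K′(t) = 7*e^(t)/2
K′′(t) = 7*e^(t)/2
K′′′(t) = 7*e^(t)/2
K′′′′(t) = 7*e^(t)/2

κ_4 = K′′′′(0) = 7/2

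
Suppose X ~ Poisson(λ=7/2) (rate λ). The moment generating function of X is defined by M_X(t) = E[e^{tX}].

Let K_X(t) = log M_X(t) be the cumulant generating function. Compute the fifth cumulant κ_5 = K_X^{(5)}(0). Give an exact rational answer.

M_X(t) = e^(7*e^(t)/2 - 7/2)
K_X(t) = log M_X(t) = 7*e^(t)/2 - 7/2
K′(t) = 7*e^(t)/2
K′′(t) = 7*e^(t)/2
K′′′(t) = 7*e^(t)/2
K′′′′(t) = 7*e^(t)/2
K′′′′′(t) = 7*e^(t)/2

κ_5 = K′′′′′(0) = 7/2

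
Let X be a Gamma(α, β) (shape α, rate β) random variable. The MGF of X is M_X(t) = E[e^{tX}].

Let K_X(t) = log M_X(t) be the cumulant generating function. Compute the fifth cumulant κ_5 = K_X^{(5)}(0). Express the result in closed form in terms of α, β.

M_X(t) = (β/(β - t))^α
K_X(t) = log M_X(t) = α*(log(β) - log(β - t))
K^(5)(t) = -24*α/(-β^5 + 5*β^4*t - 10*β^3*t^2 + 10*β^2*t^3 - 5*β*t^4 + t^5)

κ_5 = K^(5)(0) = 24*α/β^5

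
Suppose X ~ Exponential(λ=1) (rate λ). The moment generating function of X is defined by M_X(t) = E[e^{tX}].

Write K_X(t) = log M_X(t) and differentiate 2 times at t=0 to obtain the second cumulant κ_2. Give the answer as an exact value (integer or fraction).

M_X(t) = 1/(1 - t)
K_X(t) = log M_X(t) = -log(1 - t)
K′(t) = -1/(t - 1)
K′′(t) = 1/(t^2 - 2*t + 1)

κ_2 = K′′(0) = 1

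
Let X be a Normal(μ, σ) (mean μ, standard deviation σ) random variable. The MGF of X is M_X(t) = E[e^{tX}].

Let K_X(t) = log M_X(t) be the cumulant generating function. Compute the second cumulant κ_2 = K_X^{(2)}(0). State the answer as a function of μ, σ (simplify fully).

M_X(t) = e^(μ*t + σ^2*t^2/2)
K_X(t) = log M_X(t) = μ*t + σ^2*t^2/2
K^(2)(t) = σ^2

κ_2 = K^(2)(0) = σ^2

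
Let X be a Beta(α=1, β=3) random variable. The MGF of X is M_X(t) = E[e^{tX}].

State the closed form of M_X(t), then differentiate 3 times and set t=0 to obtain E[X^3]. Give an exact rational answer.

E[X^3] = M^(3)(0) = 1/20

M_X(t) = ₁F₁(1; 4; t)
M^(3)(t) = ₁F₁(4; 7; t)/20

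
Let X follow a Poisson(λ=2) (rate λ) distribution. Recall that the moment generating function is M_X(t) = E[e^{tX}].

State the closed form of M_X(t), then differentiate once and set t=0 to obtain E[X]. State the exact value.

M_X(t) = e^(2*e^(t) - 2)
M^(1)(t) = 2*e^(-2)*e^(t)*e^(2*e^(t))

E[X] = M^(1)(0) = 2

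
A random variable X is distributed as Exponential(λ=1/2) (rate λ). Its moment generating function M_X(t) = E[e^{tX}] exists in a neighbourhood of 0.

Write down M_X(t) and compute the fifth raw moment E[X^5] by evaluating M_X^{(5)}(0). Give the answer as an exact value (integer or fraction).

E[X^5] = d^5M/dt^5 |_{t=0} = 3840

M_X(t) = 1/(2*(1/2 - t))
dM/dt = 2/(4*t^2 - 4*t + 1)
d^2M/dt^2 = -8/(8*t^3 - 12*t^2 + 6*t - 1)
d^3M/dt^3 = 48/(16*t^4 - 32*t^3 + 24*t^2 - 8*t + 1)
d^4M/dt^4 = -384/(32*t^5 - 80*t^4 + 80*t^3 - 40*t^2 + 10*t - 1)
d^5M/dt^5 = 3840/(64*t^6 - 192*t^5 + 240*t^4 - 160*t^3 + 60*t^2 - 12*t + 1)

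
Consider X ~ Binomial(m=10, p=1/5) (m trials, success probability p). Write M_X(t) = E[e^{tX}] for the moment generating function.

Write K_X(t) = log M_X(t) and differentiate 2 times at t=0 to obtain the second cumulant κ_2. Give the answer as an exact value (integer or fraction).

M_X(t) = (e^(t)/5 + 4/5)^10
K_X(t) = log M_X(t) = 10*log(e^(t)/5 + 4/5)
K′(t) = 10*e^(t)/(e^(t) + 4)
K′′(t) = 40*e^(t)/(e^(2*t) + 8*e^(t) + 16)

κ_2 = K′′(0) = 8/5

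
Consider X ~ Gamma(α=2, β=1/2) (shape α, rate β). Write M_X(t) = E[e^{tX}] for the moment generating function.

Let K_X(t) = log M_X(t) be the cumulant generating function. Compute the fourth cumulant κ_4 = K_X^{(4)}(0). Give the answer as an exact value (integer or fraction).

M_X(t) = 1/(4*(1/2 - t)^2)
K_X(t) = log M_X(t) = -2*log(1/2 - t) - 2*log(2)
K^(4)(t) = 192/(16*t^4 - 32*t^3 + 24*t^2 - 8*t + 1)

κ_4 = K^(4)(0) = 192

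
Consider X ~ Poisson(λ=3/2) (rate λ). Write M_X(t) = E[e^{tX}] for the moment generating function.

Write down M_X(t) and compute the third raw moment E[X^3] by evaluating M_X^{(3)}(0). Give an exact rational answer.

E[X^3] = D^3[M](0) = 93/8

M_X(t) = e^(3*e^(t)/2 - 3/2)
D^3[M](t) = (27*e^(3*t)*e^(3*e^(t)/2) + 54*e^(2*t)*e^(3*e^(t)/2) + 12*e^(t)*e^(3*e^(t)/2))*e^(-3/2)/8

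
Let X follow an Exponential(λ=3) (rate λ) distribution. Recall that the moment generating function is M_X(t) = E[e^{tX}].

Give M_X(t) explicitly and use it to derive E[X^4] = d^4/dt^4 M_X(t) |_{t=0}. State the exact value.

E[X^4] = M′′′′(0) = 8/27

M_X(t) = 3/(3 - t)
M′(t) = 3/(t^2 - 6*t + 9)
M′′(t) = -6/(t^3 - 9*t^2 + 27*t - 27)
M′′′(t) = 18/(t^4 - 12*t^3 + 54*t^2 - 108*t + 81)
M′′′′(t) = -72/(t^5 - 15*t^4 + 90*t^3 - 270*t^2 + 405*t - 243)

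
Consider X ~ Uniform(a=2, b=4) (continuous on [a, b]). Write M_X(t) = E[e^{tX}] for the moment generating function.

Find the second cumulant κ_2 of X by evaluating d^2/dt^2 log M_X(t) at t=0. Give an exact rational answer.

κ_2 = K′′(0) = 1/3

M_X(t) = (e^(4*t) - e^(2*t))/(2*t)
K_X(t) = log M_X(t) = -log(t) + log(e^(4*t) - e^(2*t)) - log(2)
K′(t) = (4*t*e^(2*t) - 2*t - e^(2*t) + 1)/(t*e^(2*t) - t)
K′′(t) = (-4*t^2*e^(2*t) + e^(4*t) - 2*e^(2*t) + 1)/(t^2*e^(4*t) - 2*t^2*e^(2*t) + t^2)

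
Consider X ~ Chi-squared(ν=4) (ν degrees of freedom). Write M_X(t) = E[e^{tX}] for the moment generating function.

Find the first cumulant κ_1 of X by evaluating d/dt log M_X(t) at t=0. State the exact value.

κ_1 = dK/dt |_{t=0} = 4

M_X(t) = (1 - 2*t)^(-2)
K_X(t) = log M_X(t) = -2*log(1 - 2*t)
dK/dt = -4/(2*t - 1)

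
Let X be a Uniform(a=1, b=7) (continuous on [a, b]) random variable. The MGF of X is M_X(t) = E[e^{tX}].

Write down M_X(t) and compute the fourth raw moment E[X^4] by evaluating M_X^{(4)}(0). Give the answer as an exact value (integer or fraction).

M_X(t) = (e^(7*t) - e^(t))/(6*t)
M^(4)(t) = (2401*t^4*e^(7*t) - t^4*e^(t) - 1372*t^3*e^(7*t) + 4*t^3*e^(t) + 588*t^2*e^(7*t) - 12*t^2*e^(t) - 168*t*e^(7*t) + 24*t*e^(t) + 24*e^(7*t) - 24*e^(t))/(6*t^5)

E[X^4] = M^(4)(0) = 2801/5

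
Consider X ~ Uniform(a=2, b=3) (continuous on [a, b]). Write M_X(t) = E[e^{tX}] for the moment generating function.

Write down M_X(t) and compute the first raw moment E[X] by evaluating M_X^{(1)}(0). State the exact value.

E[X] = D[M](0) = 5/2

M_X(t) = (e^(3*t) - e^(2*t))/t
D[M](t) = (3*t*e^(3*t) - 2*t*e^(2*t) - e^(3*t) + e^(2*t))/t^2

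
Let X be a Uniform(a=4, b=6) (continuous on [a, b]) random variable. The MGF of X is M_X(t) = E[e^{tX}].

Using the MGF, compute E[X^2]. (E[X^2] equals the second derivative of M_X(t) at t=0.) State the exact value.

E[X^2] = M^(2)(0) = 76/3

M_X(t) = (e^(6*t) - e^(4*t))/(2*t)
M^(2)(t) = (18*t^2*e^(6*t) - 8*t^2*e^(4*t) - 6*t*e^(6*t) + 4*t*e^(4*t) + e^(6*t) - e^(4*t))/t^3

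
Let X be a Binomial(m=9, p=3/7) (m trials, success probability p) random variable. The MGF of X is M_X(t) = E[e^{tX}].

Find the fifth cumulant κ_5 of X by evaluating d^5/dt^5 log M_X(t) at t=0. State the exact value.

M_X(t) = (3*e^(t)/7 + 4/7)^9
K_X(t) = log M_X(t) = 9*log(3*e^(t)/7 + 4/7)
K^(5)(t) = (-2916*e^(4*t) + 42768*e^(3*t) - 57024*e^(2*t) + 6912*e^(t))/(243*e^(5*t) + 1620*e^(4*t) + 4320*e^(3*t) + 5760*e^(2*t) + 3840*e^(t) + 1024)

κ_5 = K^(5)(0) = -10260/16807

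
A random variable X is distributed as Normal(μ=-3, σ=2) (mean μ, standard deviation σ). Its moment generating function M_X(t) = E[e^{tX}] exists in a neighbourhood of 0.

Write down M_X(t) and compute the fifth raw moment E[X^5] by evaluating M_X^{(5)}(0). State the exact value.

E[X^5] = M^(5)(0) = -2043

M_X(t) = e^(2*t^2 - 3*t)
M^(5)(t) = (1024*t^5*e^(2*t^2) - 3840*t^4*e^(2*t^2) + 8320*t^3*e^(2*t^2) - 10080*t^2*e^(2*t^2) + 6900*t*e^(2*t^2) - 2043*e^(2*t^2))*e^(-3*t)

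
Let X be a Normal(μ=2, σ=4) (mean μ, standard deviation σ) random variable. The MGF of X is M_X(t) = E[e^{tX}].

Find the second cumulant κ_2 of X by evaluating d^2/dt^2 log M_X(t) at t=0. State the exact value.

M_X(t) = e^(8*t^2 + 2*t)
K_X(t) = log M_X(t) = 8*t^2 + 2*t
D^2[K](t) = 16

κ_2 = D^2[K](0) = 16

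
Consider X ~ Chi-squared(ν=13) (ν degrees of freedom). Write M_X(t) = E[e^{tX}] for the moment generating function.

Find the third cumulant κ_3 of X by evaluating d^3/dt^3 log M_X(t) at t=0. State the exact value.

κ_3 = d^3K/dt^3 |_{t=0} = 104

M_X(t) = (1 - 2*t)^(-13/2)
K_X(t) = log M_X(t) = -13*log(1 - 2*t)/2
dK/dt = -13/(2*t - 1)
d^2K/dt^2 = 26/(4*t^2 - 4*t + 1)
d^3K/dt^3 = -104/(8*t^3 - 12*t^2 + 6*t - 1)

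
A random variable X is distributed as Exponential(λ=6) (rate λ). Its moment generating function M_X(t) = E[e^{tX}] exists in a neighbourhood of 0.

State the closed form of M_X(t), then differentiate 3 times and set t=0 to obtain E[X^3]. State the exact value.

E[X^3] = M′′′(0) = 1/36

M_X(t) = 6/(6 - t)
M′(t) = 6/(t^2 - 12*t + 36)
M′′(t) = -12/(t^3 - 18*t^2 + 108*t - 216)
M′′′(t) = 36/(t^4 - 24*t^3 + 216*t^2 - 864*t + 1296)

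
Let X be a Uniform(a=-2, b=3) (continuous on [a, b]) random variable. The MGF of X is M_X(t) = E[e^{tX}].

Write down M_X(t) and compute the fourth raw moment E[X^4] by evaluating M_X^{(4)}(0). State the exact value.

E[X^4] = M′′′′(0) = 11

M_X(t) = (e^(3*t) - e^(-2*t))/(5*t)
M′(t) = (3*t*e^(5*t) + 2*t - e^(5*t) + 1)*e^(-2*t)/(5*t^2)
M′′(t) = (9*t^2*e^(5*t) - 4*t^2 - 6*t*e^(5*t) - 4*t + 2*e^(5*t) - 2)*e^(-2*t)/(5*t^3)
M′′′(t) = (27*t^3*e^(5*t) + 8*t^3 - 27*t^2*e^(5*t) + 12*t^2 + 18*t*e^(5*t) + 12*t - 6*e^(5*t) + 6)*e^(-2*t)/(5*t^4)
M′′′′(t) = (81*t^4*e^(5*t) - 16*t^4 - 108*t^3*e^(5*t) - 32*t^3 + 108*t^2*e^(5*t) - 48*t^2 - 72*t*e^(5*t) - 48*t + 24*e^(5*t) - 24)*e^(-2*t)/(5*t^5)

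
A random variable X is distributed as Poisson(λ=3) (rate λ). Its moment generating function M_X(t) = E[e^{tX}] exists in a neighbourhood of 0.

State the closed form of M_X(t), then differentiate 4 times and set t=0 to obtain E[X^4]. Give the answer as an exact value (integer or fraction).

M_X(t) = e^(3*e^(t) - 3)
M^(4)(t) = (81*e^(4*t)*e^(3*e^(t)) + 162*e^(3*t)*e^(3*e^(t)) + 63*e^(2*t)*e^(3*e^(t)) + 3*e^(t)*e^(3*e^(t)))*e^(-3)

E[X^4] = M^(4)(0) = 309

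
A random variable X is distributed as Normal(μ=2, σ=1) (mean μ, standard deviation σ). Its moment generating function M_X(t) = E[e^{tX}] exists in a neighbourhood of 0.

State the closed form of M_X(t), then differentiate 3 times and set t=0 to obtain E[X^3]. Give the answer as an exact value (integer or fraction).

M_X(t) = e^(t^2/2 + 2*t)
D^3[M](t) = t^3*e^(2*t)*e^(t^2/2) + 6*t^2*e^(2*t)*e^(t^2/2) + 15*t*e^(2*t)*e^(t^2/2) + 14*e^(2*t)*e^(t^2/2)

E[X^3] = D^3[M](0) = 14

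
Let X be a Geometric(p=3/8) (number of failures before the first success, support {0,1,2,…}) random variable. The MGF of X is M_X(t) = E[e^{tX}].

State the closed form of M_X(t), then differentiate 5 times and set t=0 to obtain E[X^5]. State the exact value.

E[X^5] = D^5[M](0) = 338135/81

M_X(t) = 3/(8*(1 - 5*e^(t)/8))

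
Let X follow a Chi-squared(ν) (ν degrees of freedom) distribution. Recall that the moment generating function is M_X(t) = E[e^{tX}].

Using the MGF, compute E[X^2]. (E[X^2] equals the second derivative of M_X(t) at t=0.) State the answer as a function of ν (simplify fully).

M_X(t) = (1 - 2*t)^(-ν/2)
M′(t) = -ν/(2*t*(1 - 2*t)^(ν/2) - (1 - 2*t)^(ν/2))
M′′(t) = (ν^2 + 2*ν)/(4*t^2*(1 - 2*t)^(ν/2) - 4*t*(1 - 2*t)^(ν/2) + (1 - 2*t)^(ν/2))

E[X^2] = M′′(0) = ν*(ν + 2)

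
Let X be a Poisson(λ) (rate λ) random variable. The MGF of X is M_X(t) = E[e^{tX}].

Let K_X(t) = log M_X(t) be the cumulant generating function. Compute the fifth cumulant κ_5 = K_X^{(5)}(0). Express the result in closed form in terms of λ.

M_X(t) = e^(λ*(e^(t) - 1))
K_X(t) = log M_X(t) = λ*(e^(t) - 1)
D^5[K](t) = λ*e^(t)

κ_5 = D^5[K](0) = λ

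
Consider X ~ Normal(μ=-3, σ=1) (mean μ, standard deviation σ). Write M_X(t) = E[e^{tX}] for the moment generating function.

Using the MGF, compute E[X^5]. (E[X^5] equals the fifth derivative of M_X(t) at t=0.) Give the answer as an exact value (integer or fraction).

M_X(t) = e^(t^2/2 - 3*t)
M′(t) = t*e^(-3*t)*e^(t^2/2) - 3*e^(-3*t)*e^(t^2/2)
M′′(t) = (t^2*e^(t^2/2) - 6*t*e^(t^2/2) + 10*e^(t^2/2))*e^(-3*t)
M′′′(t) = (t^3*e^(t^2/2) - 9*t^2*e^(t^2/2) + 30*t*e^(t^2/2) - 36*e^(t^2/2))*e^(-3*t)
M′′′′(t) = (t^4*e^(t^2/2) - 12*t^3*e^(t^2/2) + 60*t^2*e^(t^2/2) - 144*t*e^(t^2/2) + 138*e^(t^2/2))*e^(-3*t)
M′′′′′(t) = (t^5*e^(t^2/2) - 15*t^4*e^(t^2/2) + 100*t^3*e^(t^2/2) - 360*t^2*e^(t^2/2) + 690*t*e^(t^2/2) - 558*e^(t^2/2))*e^(-3*t)

E[X^5] = M′′′′′(0) = -558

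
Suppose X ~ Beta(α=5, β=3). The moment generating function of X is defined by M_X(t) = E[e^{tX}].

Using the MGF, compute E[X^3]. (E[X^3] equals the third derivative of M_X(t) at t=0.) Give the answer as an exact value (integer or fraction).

M_X(t) = ₁F₁(5; 8; t)
D^3[M](t) = 7*₁F₁(8; 11; t)/24

E[X^3] = D^3[M](0) = 7/24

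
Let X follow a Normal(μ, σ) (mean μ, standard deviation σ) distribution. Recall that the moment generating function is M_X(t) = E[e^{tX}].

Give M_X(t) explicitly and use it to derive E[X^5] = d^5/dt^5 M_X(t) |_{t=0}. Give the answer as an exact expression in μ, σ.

E[X^5] = M^(5)(0) = μ*(μ^4 + 10*μ^2*σ^2 + 15*σ^4)

M_X(t) = e^(μ*t + σ^2*t^2/2)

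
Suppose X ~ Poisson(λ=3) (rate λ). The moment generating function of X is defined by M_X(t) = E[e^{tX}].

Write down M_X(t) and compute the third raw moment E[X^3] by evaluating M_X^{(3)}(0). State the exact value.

M_X(t) = e^(3*e^(t) - 3)
M^(3)(t) = (27*e^(3*t)*e^(3*e^(t)) + 27*e^(2*t)*e^(3*e^(t)) + 3*e^(t)*e^(3*e^(t)))*e^(-3)

E[X^3] = M^(3)(0) = 57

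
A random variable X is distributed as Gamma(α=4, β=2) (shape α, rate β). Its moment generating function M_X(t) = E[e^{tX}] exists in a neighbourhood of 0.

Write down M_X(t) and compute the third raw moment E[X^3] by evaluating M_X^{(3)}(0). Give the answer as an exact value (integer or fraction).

E[X^3] = d^3M/dt^3 |_{t=0} = 15

M_X(t) = 16/(2 - t)^4
dM/dt = -64/(t^5 - 10*t^4 + 40*t^3 - 80*t^2 + 80*t - 32)
d^2M/dt^2 = 320/(t^6 - 12*t^5 + 60*t^4 - 160*t^3 + 240*t^2 - 192*t + 64)
d^3M/dt^3 = -1920/(t^7 - 14*t^6 + 84*t^5 - 280*t^4 + 560*t^3 - 672*t^2 + 448*t - 128)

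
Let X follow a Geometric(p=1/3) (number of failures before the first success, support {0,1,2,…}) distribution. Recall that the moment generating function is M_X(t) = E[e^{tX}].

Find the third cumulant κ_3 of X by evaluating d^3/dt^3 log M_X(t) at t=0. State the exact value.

M_X(t) = 1/(3*(1 - 2*e^(t)/3))
K_X(t) = log M_X(t) = -log(1 - 2*e^(t)/3) - log(3)
K^(3)(t) = (-12*e^(2*t) - 18*e^(t))/(8*e^(3*t) - 36*e^(2*t) + 54*e^(t) - 27)

κ_3 = K^(3)(0) = 30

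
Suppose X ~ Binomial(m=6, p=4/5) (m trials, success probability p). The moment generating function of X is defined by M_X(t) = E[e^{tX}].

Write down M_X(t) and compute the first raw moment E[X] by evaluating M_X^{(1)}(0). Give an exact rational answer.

E[X] = D[M](0) = 24/5

M_X(t) = (4*e^(t)/5 + 1/5)^6
D[M](t) = 24576*e^(6*t)/15625 + 6144*e^(5*t)/3125 + 3072*e^(4*t)/3125 + 768*e^(3*t)/3125 + 96*e^(2*t)/3125 + 24*e^(t)/15625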